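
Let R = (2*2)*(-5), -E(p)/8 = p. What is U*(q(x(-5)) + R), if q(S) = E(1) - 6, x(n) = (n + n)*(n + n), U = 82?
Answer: -2788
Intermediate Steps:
E(p) = -8*p
x(n) = 4*n² (x(n) = (2*n)*(2*n) = 4*n²)
R = -20 (R = 4*(-5) = -20)
q(S) = -14 (q(S) = -8*1 - 6 = -8 - 6 = -14)
U*(q(x(-5)) + R) = 82*(-14 - 20) = 82*(-34) = -2788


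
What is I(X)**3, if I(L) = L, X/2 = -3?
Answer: -216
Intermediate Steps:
X = -6 (X = 2*(-3) = -6)
I(X)**3 = (-6)**3 = -216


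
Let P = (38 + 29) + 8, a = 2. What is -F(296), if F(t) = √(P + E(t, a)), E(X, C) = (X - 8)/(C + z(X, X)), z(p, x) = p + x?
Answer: -√82203/33 ≈ -8.6882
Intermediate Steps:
P = 75 (P = 67 + 8 = 75)
E(X, C) = (-8 + X)/(C + 2*X) (E(X, C) = (X - 8)/(C + (X + X)) = (-8 + X)/(C + 2*X))
F(t) = √(75 + (-8 + t)/(2 + 2*t))
-F(296) = -√2*√((142 + 151*296)/(1 + 296))/2 = -√2*√((142 + 44696)/297)/2 = -√2*√((1/297)*44838)/2 = -√2*√(4982/33)/2 = -√2*√164406/33/2 = -√82203/33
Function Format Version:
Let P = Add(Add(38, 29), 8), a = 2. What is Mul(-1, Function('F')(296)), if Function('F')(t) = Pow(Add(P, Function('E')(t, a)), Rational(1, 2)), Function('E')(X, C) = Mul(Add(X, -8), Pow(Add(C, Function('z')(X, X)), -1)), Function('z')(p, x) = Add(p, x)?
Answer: Mul(Rational(-1, 33), Pow(82203, Rational(1, 2))) ≈ -8.6882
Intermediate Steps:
P = 75 (P = Add(67, 8) = 75)
Function('E')(X, C) = Mul(Pow(Add(C, Mul(2, X)), -1), Add(-8, X)) (Function('E')(X, C) = Mul(Add(X, -8), Pow(Add(C, Add(X, X)), -1)) = Mul(Add(-8, X), Pow(Add(C, Mul(2, X)), -1)) = Mul(Pow(Add(C, Mul(2, X)), -1), Add(-8, X)))
Function('F')(t) = Pow(Add(75, Mul(Pow(Add(2, Mul(2, t)), -1), Add(-8, t))), Rational(1, 2))
Mul(-1, Function('F')(296)) = Mul(-1, Mul(Rational(1, 2), Pow(2, Rational(1, 2)), Pow(Mul(Pow(Add(1, 296), -1), Add(142, Mul(151, 296))), Rational(1, 2)))) = Mul(-1, Mul(Rational(1, 2), Pow(2, Rational(1, 2)), Pow(Mul(Pow(297, -1), Add(142, 44696)), Rational(1, 2)))) = Mul(-1, Mul(Rational(1, 2), Pow(2, Rational(1, 2)), Pow(Mul(Rational(1, 297), 44838), Rational(1, 2)))) = Mul(-1, Mul(Rational(1, 2), Pow(2, Rational(1, 2)), Pow(Rational(4982, 33), Rational(1, 2)))) = Mul(-1, Mul(Rational(1, 2), Pow(2, Rational(1, 2)), Mul(Rational(1, 33), Pow(164406, Rational(1, 2))))) = Mul(-1, Mul(Rational(1, 33), Pow(82203, Rational(1, 2)))) = Mul(Rational(-1, 33), Pow(82203, Rational(1, 2)))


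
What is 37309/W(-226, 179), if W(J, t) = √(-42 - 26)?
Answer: -37309*I*√17/34 ≈ -4524.4*I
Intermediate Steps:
W(J, t) = 2*I*√17 (W(J, t) = √(-68) = 2*I*√17)
37309/W(-226, 179) = 37309/((2*I*√17)) = 37309*(-I*√17/34) = -37309*I*√17/34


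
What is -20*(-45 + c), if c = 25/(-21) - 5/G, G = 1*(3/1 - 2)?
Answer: 21500/21 ≈ 1023.8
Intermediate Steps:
G = 1 (G = 1*(3*1 - 2) = 1*(3 - 2) = 1*1 = 1)
c = -130/21 (c = 25/(-21) - 5/1 = 25*(-1/21) - 5*1 = -25/21 - 5 = -130/21 ≈ -6.1905)
-20*(-45 + c) = -20*(-45 - 130/21) = -20*(-1075/21) = 21500/21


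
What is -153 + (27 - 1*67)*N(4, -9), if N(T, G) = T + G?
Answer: 47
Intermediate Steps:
N(T, G) = G + T
-153 + (27 - 1*67)*N(4, -9) = -153 + (27 - 1*67)*(-9 + 4) = -153 + (27 - 67)*(-5) = -153 - 40*(-5) = -153 + 200 = 47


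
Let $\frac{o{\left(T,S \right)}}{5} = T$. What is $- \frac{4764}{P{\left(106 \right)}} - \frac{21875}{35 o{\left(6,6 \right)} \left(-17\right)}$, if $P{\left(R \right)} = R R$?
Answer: $\frac{229643}{286518} \approx 0.8015$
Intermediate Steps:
$o{\left(T,S \right)} = 5 T$
$P{\left(R \right)} = R^{2}$
$- \frac{4764}{P{\left(106 \right)}} - \frac{21875}{35 o{\left(6,6 \right)} \left(-17\right)} = - \frac{4764}{106^{2}} - \frac{21875}{35 \cdot 5 \cdot 6 \left(-17\right)} = - \frac{4764}{11236} - \frac{21875}{35 \cdot 30 \left(-17\right)} = \left(-4764\right) \frac{1}{11236} - \frac{21875}{1050 \left(-17\right)} = - \frac{1191}{2809} - \frac{21875}{-17850} = - \frac{1191}{2809} - - \frac{125}{102} = - \frac{1191}{2809} + \frac{125}{102} = \frac{229643}{286518}$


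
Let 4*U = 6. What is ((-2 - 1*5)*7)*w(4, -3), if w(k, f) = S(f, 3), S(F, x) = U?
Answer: -147/2 ≈ -73.500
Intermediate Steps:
U = 3/2 (U = (¼)*6 = 3/2 ≈ 1.5000)
S(F, x) = 3/2
w(k, f) = 3/2
((-2 - 1*5)*7)*w(4, -3) = ((-2 - 1*5)*7)*(3/2) = ((-2 - 5)*7)*(3/2) = -7*7*(3/2) = -49*3/2 = -147/2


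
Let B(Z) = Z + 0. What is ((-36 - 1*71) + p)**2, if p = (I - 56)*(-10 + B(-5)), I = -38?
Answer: 1697809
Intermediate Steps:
B(Z) = Z
p = 1410 (p = (-38 - 56)*(-10 - 5) = -94*(-15) = 1410)
((-36 - 1*71) + p)**2 = ((-36 - 1*71) + 1410)**2 = ((-36 - 71) + 1410)**2 = (-107 + 1410)**2 = 1303**2 = 1697809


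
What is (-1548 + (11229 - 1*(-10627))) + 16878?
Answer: 37186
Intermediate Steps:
(-1548 + (11229 - 1*(-10627))) + 16878 = (-1548 + (11229 + 10627)) + 16878 = (-1548 + 21856) + 16878 = 20308 + 16878 = 37186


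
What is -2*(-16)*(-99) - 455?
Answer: -3623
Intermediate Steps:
-2*(-16)*(-99) - 455 = 32*(-99) - 455 = -3168 - 455 = -3623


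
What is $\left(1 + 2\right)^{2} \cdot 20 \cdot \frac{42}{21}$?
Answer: $360$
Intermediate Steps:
$\left(1 + 2\right)^{2} \cdot 20 \cdot \frac{42}{21} = 3^{2} \cdot 20 \cdot 42 \cdot \frac{1}{21} = 9 \cdot 20 \cdot 2 = 180 \cdot 2 = 360$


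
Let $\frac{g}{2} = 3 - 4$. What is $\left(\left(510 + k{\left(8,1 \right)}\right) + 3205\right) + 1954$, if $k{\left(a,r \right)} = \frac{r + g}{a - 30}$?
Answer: $\frac{124719}{22} \approx 5669.0$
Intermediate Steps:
$g = -2$ ($g = 2 \left(3 - 4\right) = 2 \left(-1\right) = -2$)
$k{\left(a,r \right)} = \frac{-2 + r}{-30 + a}$ ($k{\left(a,r \right)} = \frac{r - 2}{a - 30} = \frac{-2 + r}{-30 + a}$)
$\left(\left(510 + k{\left(8,1 \right)}\right) + 3205\right) + 1954 = \left(\left(510 + \frac{-2 + 1}{-30 + 8}\right) + 3205\right) + 1954 = \left(\left(510 + \frac{1}{-22} \left(-1\right)\right) + 3205\right) + 1954 = \left(\left(510 - - \frac{1}{22}\right) + 3205\right) + 1954 = \left(\left(510 + \frac{1}{22}\right) + 3205\right) + 1954 = \left(\frac{11221}{22} + 3205\right) + 1954 = \frac{81731}{22} + 1954 = \frac{124719}{22}$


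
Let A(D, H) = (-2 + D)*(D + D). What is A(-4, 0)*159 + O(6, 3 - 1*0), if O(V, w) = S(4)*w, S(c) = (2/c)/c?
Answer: 61059/8 ≈ 7632.4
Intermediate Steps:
S(c) = 2/c²
A(D, H) = 2*D*(-2 + D) (A(D, H) = (-2 + D)*(2*D) = 2*D*(-2 + D))
O(V, w) = w/8 (O(V, w) = (2/4²)*w = (2*(1/16))*w = w/8)
A(-4, 0)*159 + O(6, 3 - 1*0) = (2*(-4)*(-2 - 4))*159 + (3 - 1*0)/8 = (2*(-4)*(-6))*159 + (3 + 0)/8 = 48*159 + (⅛)*3 = 7632 + 3/8 = 61059/8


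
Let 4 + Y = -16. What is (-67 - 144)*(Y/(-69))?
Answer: -4220/69 ≈ -61.159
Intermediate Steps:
Y = -20 (Y = -4 - 16 = -20)
(-67 - 144)*(Y/(-69)) = (-67 - 144)*(-20/(-69)) = -(-4220)*(-1)/69 = -211*20/69 = -4220/69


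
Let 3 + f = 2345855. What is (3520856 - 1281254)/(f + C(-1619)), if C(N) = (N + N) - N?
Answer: 746534/781411 ≈ 0.95537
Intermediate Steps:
f = 2345852 (f = -3 + 2345855 = 2345852)
C(N) = N (C(N) = 2*N - N = N)
(3520856 - 1281254)/(f + C(-1619)) = (3520856 - 1281254)/(2345852 - 1619) = 2239602/2344233 = 2239602*(1/2344233) = 746534/781411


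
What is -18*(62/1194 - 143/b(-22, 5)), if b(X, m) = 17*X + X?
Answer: -2959/398 ≈ -7.4347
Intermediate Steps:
b(X, m) = 18*X
-18*(62/1194 - 143/b(-22, 5)) = -18*(62/1194 - 143/(18*(-22))) = -18*(62*(1/1194) - 143/(-396)) = -18*(31/597 - 143*(-1/396)) = -18*(31/597 + 13/36) = -18*2959/7164 = -2959/398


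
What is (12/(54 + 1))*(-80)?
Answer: -192/11 ≈ -17.455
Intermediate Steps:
(12/(54 + 1))*(-80) = (12/55)*(-80) = -192/11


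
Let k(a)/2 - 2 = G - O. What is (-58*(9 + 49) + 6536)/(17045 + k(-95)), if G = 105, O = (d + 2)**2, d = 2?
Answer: 3172/17227 ≈ 0.18413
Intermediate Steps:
O = 16 (O = (2 + 2)**2 = 4**2 = 16)
k(a) = 182 (k(a) = 4 + 2*(105 - 1*16) = 4 + 2*(105 - 16) = 4 + 2*89 = 4 + 178 = 182)
(-58*(9 + 49) + 6536)/(17045 + k(-95)) = (-58*(9 + 49) + 6536)/(17045 + 182) = (-58*58 + 6536)/17227 = (-3364 + 6536)*(1/17227) = 3172*(1/17227) = 3172/17227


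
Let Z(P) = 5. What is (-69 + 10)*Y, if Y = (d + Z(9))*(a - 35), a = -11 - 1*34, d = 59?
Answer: 302080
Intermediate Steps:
a = -45 (a = -11 - 34 = -45)
Y = -5120 (Y = (59 + 5)*(-45 - 35) = 64*(-80) = -5120)
(-69 + 10)*Y = (-69 + 10)*(-5120) = -59*(-5120) = 302080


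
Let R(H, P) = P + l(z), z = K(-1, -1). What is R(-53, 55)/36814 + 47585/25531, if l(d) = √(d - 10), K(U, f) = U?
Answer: 1753198395/939898234 + I*√11/36814 ≈ 1.8653 + 9.0091e-5*I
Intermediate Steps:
z = -1
l(d) = √(-10 + d)
R(H, P) = P + I*√11 (R(H, P) = P + √(-10 - 1) = P + √(-11) = P + I*√11)
R(-53, 55)/36814 + 47585/25531 = (55 + I*√11)/36814 + 47585/25531 = (55 + I*√11)*(1/36814) + 47585*(1/25531) = (55/36814 + I*√11/36814) + 47585/25531 = 1753198395/939898234 + I*√11/36814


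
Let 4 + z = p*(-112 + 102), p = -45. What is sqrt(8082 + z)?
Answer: 4*sqrt(533) ≈ 92.347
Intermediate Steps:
z = 446 (z = -4 - 45*(-112 + 102) = -4 - 45*(-10) = -4 + 450 = 446)
sqrt(8082 + z) = sqrt(8082 + 446) = sqrt(8528) = 4*sqrt(533)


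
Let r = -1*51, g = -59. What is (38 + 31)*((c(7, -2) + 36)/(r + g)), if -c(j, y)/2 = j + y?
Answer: -897/55 ≈ -16.309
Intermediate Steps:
r = -51
c(j, y) = -2*j - 2*y (c(j, y) = -2*(j + y) = -2*j - 2*y)
(38 + 31)*((c(7, -2) + 36)/(r + g)) = (38 + 31)*(((-2*7 - 2*(-2)) + 36)/(-51 - 59)) = 69*(((-14 + 4) + 36)/(-110)) = 69*((-10 + 36)*(-1/110)) = 69*(26*(-1/110)) = 69*(-13/55) = -897/55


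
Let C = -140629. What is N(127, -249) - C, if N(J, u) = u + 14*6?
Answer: 140464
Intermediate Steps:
N(J, u) = 84 + u (N(J, u) = u + 84 = 84 + u)
N(127, -249) - C = (84 - 249) - 1*(-140629) = -165 + 140629 = 140464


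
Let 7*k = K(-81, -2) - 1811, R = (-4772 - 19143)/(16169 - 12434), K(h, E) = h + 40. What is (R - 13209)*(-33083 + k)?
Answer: 256047625922/581 ≈ 4.4070e+8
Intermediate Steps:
K(h, E) = 40 + h
R = -4783/747 (R = -23915/3735 = -23915*1/3735 = -4783/747 ≈ -6.4029)
k = -1852/7 (k = ((40 - 81) - 1811)/7 = (-41 - 1811)/7 = (1/7)*(-1852) = -1852/7 ≈ -264.57)
(R - 13209)*(-33083 + k) = (-4783/747 - 13209)*(-33083 - 1852/7) = -9871906/747*(-233433/7) = 256047625922/581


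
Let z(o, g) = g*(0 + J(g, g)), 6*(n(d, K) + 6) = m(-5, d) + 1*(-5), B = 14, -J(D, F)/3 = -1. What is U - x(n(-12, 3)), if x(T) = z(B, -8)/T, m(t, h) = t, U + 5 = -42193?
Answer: -970626/23 ≈ -42201.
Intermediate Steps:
U = -42198 (U = -5 - 42193 = -42198)
J(D, F) = 3 (J(D, F) = -3*(-1) = 3)
n(d, K) = -23/3 (n(d, K) = -6 + (-5 + 1*(-5))/6 = -6 + (-5 - 5)/6 = -6 + (⅙)*(-10) = -6 - 5/3 = -23/3)
z(o, g) = 3*g (z(o, g) = g*(0 + 3) = g*3 = 3*g)
x(T) = -24/T (x(T) = (3*(-8))/T = -24/T)
U - x(n(-12, 3)) = -42198 - (-24)/(-23/3) = -42198 - (-24)*(-3)/23 = -42198 - 1*72/23 = -42198 - 72/23 = -970626/23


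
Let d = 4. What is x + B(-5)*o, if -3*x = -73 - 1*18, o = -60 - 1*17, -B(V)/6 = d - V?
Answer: 12565/3 ≈ 4188.3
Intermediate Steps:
B(V) = -24 + 6*V (B(V) = -6*(4 - V) = -24 + 6*V)
o = -77 (o = -60 - 17 = -77)
x = 91/3 (x = -(-73 - 1*18)/3 = -(-73 - 18)/3 = -⅓*(-91) = 91/3 ≈ 30.333)
x + B(-5)*o = 91/3 + (-24 + 6*(-5))*(-77) = 91/3 + (-24 - 30)*(-77) = 91/3 - 54*(-77) = 91/3 + 4158 = 12565/3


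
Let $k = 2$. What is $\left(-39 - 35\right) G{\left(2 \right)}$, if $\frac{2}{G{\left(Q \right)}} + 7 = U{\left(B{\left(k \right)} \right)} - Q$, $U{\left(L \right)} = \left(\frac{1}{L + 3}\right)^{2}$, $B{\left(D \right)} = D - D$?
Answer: $\frac{333}{20} \approx 16.65$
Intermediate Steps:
$B{\left(D \right)} = 0$
$U{\left(L \right)} = \frac{1}{\left(3 + L\right)^{2}}$ ($U{\left(L \right)} = \left(\frac{1}{3 + L}\right)^{2} = \frac{1}{\left(3 + L\right)^{2}}$)
$G{\left(Q \right)} = \frac{2}{- \frac{62}{9} - Q}$ ($G{\left(Q \right)} = \frac{2}{-7 - \left(Q - \frac{1}{\left(3 + 0\right)^{2}}\right)} = \frac{2}{-7 - \left(- \frac{1}{9} + Q\right)} = \frac{2}{- \frac{62}{9} - Q}$)
$\left(-39 - 35\right) G{\left(2 \right)} = \left(-39 - 35\right) \left(- \frac{18}{62 + 9 \cdot 2}\right) = - 74 \left(- \frac{18}{62 + 18}\right) = - 74 \left(- \frac{18}{80}\right) = - 74 \left(\left(-18\right) \frac{1}{80}\right) = \left(-74\right) \left(- \frac{9}{40}\right) = \frac{333}{20}$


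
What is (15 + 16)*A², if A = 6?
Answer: 1116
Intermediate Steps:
(15 + 16)*A² = (15 + 16)*6² = 31*36 = 1116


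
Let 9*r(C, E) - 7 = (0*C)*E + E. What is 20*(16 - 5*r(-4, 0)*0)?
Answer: 320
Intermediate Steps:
r(C, E) = 7/9 + E/9 (r(C, E) = 7/9 + ((0*C)*E + E)/9 = 7/9 + (0*E + E)/9 = 7/9 + (0 + E)/9 = 7/9 + E/9)
20*(16 - 5*r(-4, 0)*0) = 20*(16 - 5*(7/9 + (⅑)*0)*0) = 20*(16 - 5*(7/9 + 0)*0) = 20*(16 - 5*7/9*0) = 20*(16 - 35/9*0) = 20*(16 + 0) = 20*16 = 320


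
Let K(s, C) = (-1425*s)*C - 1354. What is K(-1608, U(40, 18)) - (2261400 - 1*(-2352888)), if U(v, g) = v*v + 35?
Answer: 3741823358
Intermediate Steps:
U(v, g) = 35 + v**2 (U(v, g) = v**2 + 35 = 35 + v**2)
K(s, C) = -1354 - 1425*C*s (K(s, C) = -1425*C*s - 1354 = -1354 - 1425*C*s)
K(-1608, U(40, 18)) - (2261400 - 1*(-2352888)) = (-1354 - 1425*(35 + 40**2)*(-1608)) - (2261400 - 1*(-2352888)) = (-1354 - 1425*(35 + 1600)*(-1608)) - (2261400 + 2352888) = (-1354 - 1425*1635*(-1608)) - 1*4614288 = (-1354 + 3746439000) - 4614288 = 3746437646 - 4614288 = 3741823358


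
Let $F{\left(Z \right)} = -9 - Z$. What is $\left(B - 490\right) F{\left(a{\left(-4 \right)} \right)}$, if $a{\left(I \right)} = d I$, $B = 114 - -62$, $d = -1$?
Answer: $4082$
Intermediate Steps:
$B = 176$ ($B = 114 + 62 = 176$)
$a{\left(I \right)} = - I$
$\left(B - 490\right) F{\left(a{\left(-4 \right)} \right)} = \left(176 - 490\right) \left(-9 - \left(-1\right) \left(-4\right)\right) = - 314 \left(-9 - 4\right) = \left(-314\right) \left(-13\right) = 4082$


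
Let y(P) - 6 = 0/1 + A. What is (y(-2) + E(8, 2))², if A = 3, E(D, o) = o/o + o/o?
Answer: 121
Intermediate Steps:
E(D, o) = 2 (E(D, o) = 1 + 1 = 2)
y(P) = 9 (y(P) = 6 + (0/1 + 3) = 6 + (0*1 + 3) = 6 + (0 + 3) = 6 + 3 = 9)
(y(-2) + E(8, 2))² = (9 + 2)² = 11² = 121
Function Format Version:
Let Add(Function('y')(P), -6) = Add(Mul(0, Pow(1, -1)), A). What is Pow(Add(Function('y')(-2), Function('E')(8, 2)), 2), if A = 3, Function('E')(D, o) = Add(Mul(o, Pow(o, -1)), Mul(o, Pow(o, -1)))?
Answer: 121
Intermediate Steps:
Function('E')(D, o) = 2 (Function('E')(D, o) = Add(1, 1) = 2)
Function('y')(P) = 9 (Function('y')(P) = Add(6, Add(Mul(0, Pow(1, -1)), 3)) = Add(6, Add(Mul(0, 1), 3)) = Add(6, Add(0, 3)) = Add(6, 3) = 9)
Pow(Add(Function('y')(-2), Function('E')(8, 2)), 2) = Pow(Add(9, 2), 2) = Pow(11, 2) = 121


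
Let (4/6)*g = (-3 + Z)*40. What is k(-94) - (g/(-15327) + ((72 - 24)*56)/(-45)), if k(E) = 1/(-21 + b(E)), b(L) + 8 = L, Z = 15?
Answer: 62602093/1047345 ≈ 59.772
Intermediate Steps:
b(L) = -8 + L
g = 720 (g = 3*((-3 + 15)*40)/2 = 3*(12*40)/2 = (3/2)*480 = 720)
k(E) = 1/(-29 + E) (k(E) = 1/(-21 + (-8 + E)) = 1/(-29 + E))
k(-94) - (g/(-15327) + ((72 - 24)*56)/(-45)) = 1/(-29 - 94) - (720/(-15327) + ((72 - 24)*56)/(-45)) = 1/(-123) - (720*(-1/15327) + (48*56)*(-1/45)) = -1/123 - (-80/1703 + 2688*(-1/45)) = -1/123 - (-80/1703 - 896/15) = -1/123 - 1*(-1527088/25545) = -1/123 + 1527088/25545 = 62602093/1047345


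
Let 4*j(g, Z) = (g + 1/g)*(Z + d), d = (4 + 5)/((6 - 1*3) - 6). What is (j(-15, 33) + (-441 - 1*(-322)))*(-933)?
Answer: 216456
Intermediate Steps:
d = -3 (d = 9/((6 - 3) - 6) = 9/(3 - 6) = 9/(-3) = 9*(-⅓) = -3)
j(g, Z) = (-3 + Z)*(g + 1/g)/4 (j(g, Z) = ((g + 1/g)*(Z - 3))/4 = ((g + 1/g)*(-3 + Z))/4 = ((-3 + Z)*(g + 1/g))/4 = (-3 + Z)*(g + 1/g)/4)
(j(-15, 33) + (-441 - 1*(-322)))*(-933) = ((¼)*(-3 + 33 + (-15)²*(-3 + 33))/(-15) + (-441 - 1*(-322)))*(-933) = ((¼)*(-1/15)*(-3 + 33 + 225*30) + (-441 + 322))*(-933) = ((¼)*(-1/15)*(-3 + 33 + 6750) - 119)*(-933) = ((¼)*(-1/15)*6780 - 119)*(-933) = (-113 - 119)*(-933) = -232*(-933) = 216456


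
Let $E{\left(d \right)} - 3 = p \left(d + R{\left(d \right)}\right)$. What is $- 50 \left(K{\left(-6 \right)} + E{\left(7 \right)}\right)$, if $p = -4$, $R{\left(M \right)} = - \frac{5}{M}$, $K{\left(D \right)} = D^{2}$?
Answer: $- \frac{4850}{7} \approx -692.86$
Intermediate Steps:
$E{\left(d \right)} = 3 - 4 d + \frac{20}{d}$ ($E{\left(d \right)} = 3 - 4 \left(d - \frac{5}{d}\right) = 3 - \left(- \frac{20}{d} + 4 d\right) = 3 - 4 d + \frac{20}{d}$)
$- 50 \left(K{\left(-6 \right)} + E{\left(7 \right)}\right) = - 50 \left(\left(-6\right)^{2} + \left(3 - 28 + \frac{20}{7}\right)\right) = - 50 \left(36 + \left(3 - 28 + 20 \cdot \frac{1}{7}\right)\right) = - 50 \left(36 + \left(3 - 28 + \frac{20}{7}\right)\right) = - 50 \left(36 - \frac{155}{7}\right) = \left(-50\right) \frac{97}{7} = - \frac{4850}{7}$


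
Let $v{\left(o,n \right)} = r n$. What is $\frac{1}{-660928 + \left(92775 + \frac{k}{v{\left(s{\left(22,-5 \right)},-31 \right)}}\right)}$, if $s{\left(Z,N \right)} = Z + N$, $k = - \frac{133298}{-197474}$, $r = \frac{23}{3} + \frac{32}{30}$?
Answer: $- \frac{400970957}{227812853132156} \approx -1.7601 \cdot 10^{-6}$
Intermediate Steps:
$r = \frac{131}{15}$ ($r = 23 \cdot \frac{1}{3} + 32 \cdot \frac{1}{30} = \frac{23}{3} + \frac{16}{15} = \frac{131}{15} \approx 8.7333$)
$k = \frac{66649}{98737}$ ($k = \left(-133298\right) \left(- \frac{1}{197474}\right) = \frac{66649}{98737} \approx 0.67502$)
$s{\left(Z,N \right)} = N + Z$
$v{\left(o,n \right)} = \frac{131 n}{15}$
$\frac{1}{-660928 + \left(92775 + \frac{k}{v{\left(s{\left(22,-5 \right)},-31 \right)}}\right)} = \frac{1}{-660928 + \left(92775 + \frac{66649}{98737 \cdot \frac{131}{15} \left(-31\right)}\right)} = \frac{1}{-660928 + \left(92775 + \frac{66649}{98737 \left(- \frac{4061}{15}\right)}\right)} = \frac{1}{-660928 + \left(92775 + \frac{66649}{98737} \left(- \frac{15}{4061}\right)\right)} = \frac{1}{-660928 + \left(92775 - \frac{999735}{400970957}\right)} = \frac{1}{-660928 + \frac{37200079535940}{400970957}} = \frac{1}{- \frac{227812853132156}{400970957}} = - \frac{400970957}{227812853132156}$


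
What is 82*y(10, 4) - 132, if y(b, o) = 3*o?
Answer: 852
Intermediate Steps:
82*y(10, 4) - 132 = 82*(3*4) - 132 = 82*12 - 132 = 984 - 132 = 852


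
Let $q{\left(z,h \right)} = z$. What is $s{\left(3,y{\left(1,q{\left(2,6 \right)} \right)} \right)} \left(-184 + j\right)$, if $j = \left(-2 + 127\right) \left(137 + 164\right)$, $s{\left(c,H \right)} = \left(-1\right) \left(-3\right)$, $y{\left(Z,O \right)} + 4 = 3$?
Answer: $112323$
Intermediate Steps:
$y{\left(Z,O \right)} = -1$ ($y{\left(Z,O \right)} = -4 + 3 = -1$)
$s{\left(c,H \right)} = 3$
$j = 37625$ ($j = 125 \cdot 301 = 37625$)
$s{\left(3,y{\left(1,q{\left(2,6 \right)} \right)} \right)} \left(-184 + j\right) = 3 \left(-184 + 37625\right) = 3 \cdot 37441 = 112323$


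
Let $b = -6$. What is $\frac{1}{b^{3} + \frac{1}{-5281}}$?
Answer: $- \frac{5281}{1140697} \approx -0.0046296$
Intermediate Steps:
$\frac{1}{b^{3} + \frac{1}{-5281}} = \frac{1}{\left(-6\right)^{3} + \frac{1}{-5281}} = \frac{1}{-216 - \frac{1}{5281}} = \frac{1}{- \frac{1140697}{5281}} = - \frac{5281}{1140697}$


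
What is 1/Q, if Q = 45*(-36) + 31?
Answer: -1/1589 ≈ -0.00062933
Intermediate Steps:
Q = -1589 (Q = -1620 + 31 = -1589)
1/Q = 1/(-1589) = -1/1589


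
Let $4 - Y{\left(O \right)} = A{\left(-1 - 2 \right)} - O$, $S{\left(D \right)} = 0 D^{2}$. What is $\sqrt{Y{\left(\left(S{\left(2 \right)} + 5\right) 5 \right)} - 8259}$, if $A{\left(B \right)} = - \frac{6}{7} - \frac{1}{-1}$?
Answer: $\frac{i \sqrt{403277}}{7} \approx 90.72 i$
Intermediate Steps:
$A{\left(B \right)} = \frac{1}{7}$ ($A{\left(B \right)} = \left(-6\right) \frac{1}{7} - -1 = - \frac{6}{7} + 1 = \frac{1}{7}$)
$S{\left(D \right)} = 0$
$Y{\left(O \right)} = \frac{27}{7} + O$ ($Y{\left(O \right)} = 4 - \left(\frac{1}{7} - O\right) = 4 + \left(- \frac{1}{7} + O\right) = \frac{27}{7} + O$)
$\sqrt{Y{\left(\left(S{\left(2 \right)} + 5\right) 5 \right)} - 8259} = \sqrt{\left(\frac{27}{7} + \left(0 + 5\right) 5\right) - 8259} = \sqrt{\left(\frac{27}{7} + 5 \cdot 5\right) - 8259} = \sqrt{\left(\frac{27}{7} + 25\right) - 8259} = \sqrt{\frac{202}{7} - 8259} = \sqrt{- \frac{57611}{7}} = \frac{i \sqrt{403277}}{7}$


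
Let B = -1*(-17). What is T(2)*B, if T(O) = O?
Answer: 34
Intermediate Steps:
B = 17
T(2)*B = 2*17 = 34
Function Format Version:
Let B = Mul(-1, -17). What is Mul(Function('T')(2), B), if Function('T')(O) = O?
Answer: 34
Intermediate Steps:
B = 17
Mul(Function('T')(2), B) = Mul(2, 17) = 34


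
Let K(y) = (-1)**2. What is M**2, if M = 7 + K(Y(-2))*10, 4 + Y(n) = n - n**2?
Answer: 289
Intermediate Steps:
Y(n) = -4 + n - n**2 (Y(n) = -4 + (n - n**2) = -4 + n - n**2)
K(y) = 1
M = 17 (M = 7 + 1*10 = 7 + 10 = 17)
M**2 = 17**2 = 289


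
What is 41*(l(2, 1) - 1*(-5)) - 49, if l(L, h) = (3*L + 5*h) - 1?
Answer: 566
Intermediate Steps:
l(L, h) = -1 + 3*L + 5*h
41*(l(2, 1) - 1*(-5)) - 49 = 41*((-1 + 3*2 + 5*1) - 1*(-5)) - 49 = 41*((-1 + 6 + 5) + 5) - 49 = 41*(10 + 5) - 49 = 41*15 - 49 = 615 - 49 = 566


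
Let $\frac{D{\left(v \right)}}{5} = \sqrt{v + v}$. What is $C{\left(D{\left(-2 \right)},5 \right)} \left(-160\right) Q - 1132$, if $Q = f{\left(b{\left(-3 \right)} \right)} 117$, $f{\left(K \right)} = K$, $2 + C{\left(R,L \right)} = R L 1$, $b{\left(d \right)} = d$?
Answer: $-113452 + 2808000 i \approx -1.1345 \cdot 10^{5} + 2.808 \cdot 10^{6} i$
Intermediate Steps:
$D{\left(v \right)} = 5 \sqrt{2} \sqrt{v}$ ($D{\left(v \right)} = 5 \sqrt{v + v} = 5 \sqrt{2 v} = 5 \sqrt{2} \sqrt{v}$)
$C{\left(R,L \right)} = -2 + L R$ ($C{\left(R,L \right)} = -2 + R L 1 = -2 + L R 1 = -2 + L R$)
$Q = -351$ ($Q = \left(-3\right) 117 = -351$)
$C{\left(D{\left(-2 \right)},5 \right)} \left(-160\right) Q - 1132 = \left(-2 + 5 \cdot 5 \sqrt{2} \sqrt{-2}\right) \left(-160\right) \left(-351\right) - 1132 = \left(-2 + 5 \cdot 5 \sqrt{2} i \sqrt{2}\right) \left(-160\right) \left(-351\right) - 1132 = \left(-2 + 5 \cdot 10 i\right) \left(-160\right) \left(-351\right) - 1132 = \left(-2 + 50 i\right) \left(-160\right) \left(-351\right) - 1132 = \left(320 - 8000 i\right) \left(-351\right) - 1132 = \left(-112320 + 2808000 i\right) - 1132 = -113452 + 2808000 i$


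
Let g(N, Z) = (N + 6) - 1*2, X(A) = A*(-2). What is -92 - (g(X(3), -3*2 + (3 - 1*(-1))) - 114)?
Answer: 24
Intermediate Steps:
X(A) = -2*A
g(N, Z) = 4 + N (g(N, Z) = (6 + N) - 2 = 4 + N)
-92 - (g(X(3), -3*2 + (3 - 1*(-1))) - 114) = -92 - ((4 - 2*3) - 114) = -92 - ((4 - 6) - 114) = -92 - (-2 - 114) = -92 - 1*(-116) = -92 + 116 = 24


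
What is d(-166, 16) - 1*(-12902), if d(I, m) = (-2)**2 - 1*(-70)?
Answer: 12976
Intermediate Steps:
d(I, m) = 74 (d(I, m) = 4 + 70 = 74)
d(-166, 16) - 1*(-12902) = 74 - 1*(-12902) = 74 + 12902 = 12976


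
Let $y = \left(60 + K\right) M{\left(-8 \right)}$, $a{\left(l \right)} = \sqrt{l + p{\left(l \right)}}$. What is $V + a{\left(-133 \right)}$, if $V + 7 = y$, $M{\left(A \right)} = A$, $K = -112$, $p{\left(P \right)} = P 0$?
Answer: $409 + i \sqrt{133} \approx 409.0 + 11.533 i$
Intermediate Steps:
$p{\left(P \right)} = 0$
$a{\left(l \right)} = \sqrt{l}$ ($a{\left(l \right)} = \sqrt{l + 0} = \sqrt{l}$)
$y = 416$ ($y = \left(60 - 112\right) \left(-8\right) = \left(-52\right) \left(-8\right) = 416$)
$V = 409$ ($V = -7 + 416 = 409$)
$V + a{\left(-133 \right)} = 409 + \sqrt{-133} = 409 + i \sqrt{133}$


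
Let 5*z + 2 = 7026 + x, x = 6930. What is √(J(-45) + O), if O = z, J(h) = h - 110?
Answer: √65895/5 ≈ 51.340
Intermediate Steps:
J(h) = -110 + h
z = 13954/5 (z = -⅖ + (7026 + 6930)/5 = -⅖ + (⅕)*13956 = -⅖ + 13956/5 = 13954/5 ≈ 2790.8)
O = 13954/5 ≈ 2790.8
√(J(-45) + O) = √((-110 - 45) + 13954/5) = √(-155 + 13954/5) = √(13179/5) = √65895/5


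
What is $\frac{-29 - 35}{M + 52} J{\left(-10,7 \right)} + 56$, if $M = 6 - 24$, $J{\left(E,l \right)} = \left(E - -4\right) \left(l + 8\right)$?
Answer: $\frac{3832}{17} \approx 225.41$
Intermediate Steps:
$J{\left(E,l \right)} = \left(4 + E\right) \left(8 + l\right)$ ($J{\left(E,l \right)} = \left(E + 4\right) \left(8 + l\right) = \left(4 + E\right) \left(8 + l\right)$)
$M = -18$
$\frac{-29 - 35}{M + 52} J{\left(-10,7 \right)} + 56 = \frac{-29 - 35}{-18 + 52} \left(32 + 4 \cdot 7 + 8 \left(-10\right) - 70\right) + 56 = - \frac{64}{34} \left(32 + 28 - 80 - 70\right) + 56 = \left(-64\right) \frac{1}{34} \left(-90\right) + 56 = \left(- \frac{32}{17}\right) \left(-90\right) + 56 = \frac{2880}{17} + 56 = \frac{3832}{17}$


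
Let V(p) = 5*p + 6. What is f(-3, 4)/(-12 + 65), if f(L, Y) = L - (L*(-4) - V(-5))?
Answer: -34/53 ≈ -0.64151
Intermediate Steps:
V(p) = 6 + 5*p
f(L, Y) = -19 + 5*L (f(L, Y) = L - (L*(-4) - (6 + 5*(-5))) = L - (-4*L - (6 - 25)) = L - (-4*L - 1*(-19)) = L - (-4*L + 19) = L - (19 - 4*L) = L + (-19 + 4*L) = -19 + 5*L)
f(-3, 4)/(-12 + 65) = (-19 + 5*(-3))/(-12 + 65) = (-19 - 15)/53 = (1/53)*(-34) = -34/53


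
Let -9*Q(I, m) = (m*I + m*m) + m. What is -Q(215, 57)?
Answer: 1729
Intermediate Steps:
Q(I, m) = -m/9 - m²/9 - I*m/9 (Q(I, m) = -((m*I + m*m) + m)/9 = -((I*m + m²) + m)/9 = -((m² + I*m) + m)/9 = -(m + m² + I*m)/9 = -m/9 - m²/9 - I*m/9)
-Q(215, 57) = -(-1)*57*(1 + 215 + 57)/9 = -(-1)*57*273/9 = -1*(-1729) = 1729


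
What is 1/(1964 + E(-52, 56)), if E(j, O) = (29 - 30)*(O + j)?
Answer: 1/1960 ≈ 0.00051020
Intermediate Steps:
E(j, O) = -O - j (E(j, O) = -(O + j) = -O - j)
1/(1964 + E(-52, 56)) = 1/(1964 + (-1*56 - 1*(-52))) = 1/(1964 + (-56 + 52)) = 1/(1964 - 4) = 1/1960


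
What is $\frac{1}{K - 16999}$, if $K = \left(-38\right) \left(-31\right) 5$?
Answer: $- \frac{1}{11109} \approx -9.0017 \cdot 10^{-5}$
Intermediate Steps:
$K = 5890$ ($K = 1178 \cdot 5 = 5890$)
$\frac{1}{K - 16999} = \frac{1}{5890 - 16999} = \frac{1}{-11109} = - \frac{1}{11109}$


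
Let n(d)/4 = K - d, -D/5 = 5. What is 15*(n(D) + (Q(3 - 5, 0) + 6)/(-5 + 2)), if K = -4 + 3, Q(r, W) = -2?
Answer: 1420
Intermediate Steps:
D = -25 (D = -5*5 = -25)
K = -1
n(d) = -4 - 4*d (n(d) = 4*(-1 - d) = -4 - 4*d)
15*(n(D) + (Q(3 - 5, 0) + 6)/(-5 + 2)) = 15*((-4 - 4*(-25)) + (-2 + 6)/(-5 + 2)) = 15*((-4 + 100) + 4/(-3)) = 15*(96 + 4*(-1/3)) = 15*(96 - 4/3) = 15*(284/3) = 1420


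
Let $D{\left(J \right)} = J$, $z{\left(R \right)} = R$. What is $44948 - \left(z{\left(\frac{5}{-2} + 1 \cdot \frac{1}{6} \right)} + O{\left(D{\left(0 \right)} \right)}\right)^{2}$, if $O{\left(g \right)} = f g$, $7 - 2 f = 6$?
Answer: $\frac{404483}{9} \approx 44943.0$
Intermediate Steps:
$f = \frac{1}{2}$ ($f = \frac{7}{2} - 3 = \frac{1}{2} \approx 0.5$)
$O{\left(g \right)} = \frac{g}{2}$
$44948 - \left(z{\left(\frac{5}{-2} + 1 \cdot \frac{1}{6} \right)} + O{\left(D{\left(0 \right)} \right)}\right)^{2} = 44948 - \left(\left(\frac{5}{-2} + 1 \cdot \frac{1}{6}\right) + \frac{1}{2} \cdot 0\right)^{2} = 44948 - \left(\left(5 \left(- \frac{1}{2}\right) + 1 \cdot \frac{1}{6}\right) + 0\right)^{2} = 44948 - \left(\left(- \frac{5}{2} + \frac{1}{6}\right) + 0\right)^{2} = 44948 - \left(- \frac{7}{3} + 0\right)^{2} = 44948 - \left(- \frac{7}{3}\right)^{2} = 44948 - \frac{49}{9} = \frac{404483}{9}$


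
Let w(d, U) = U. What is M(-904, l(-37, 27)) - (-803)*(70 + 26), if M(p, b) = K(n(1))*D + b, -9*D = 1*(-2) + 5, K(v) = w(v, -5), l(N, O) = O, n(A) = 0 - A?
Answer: 231350/3 ≈ 77117.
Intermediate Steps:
n(A) = -A
K(v) = -5
D = -⅓ (D = -(1*(-2) + 5)/9 = -(-2 + 5)/9 = -⅑*3 = -⅓ ≈ -0.33333)
M(p, b) = 5/3 + b (M(p, b) = -5*(-⅓) + b = 5/3 + b)
M(-904, l(-37, 27)) - (-803)*(70 + 26) = (5/3 + 27) - (-803)*(70 + 26) = 86/3 - (-803)*96 = 86/3 - 1*(-77088) = 86/3 + 77088 = 231350/3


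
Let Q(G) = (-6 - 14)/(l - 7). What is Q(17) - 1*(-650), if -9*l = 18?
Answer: 5870/9 ≈ 652.22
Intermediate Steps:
l = -2 (l = -1/9*18 = -2)
Q(G) = 20/9 (Q(G) = (-6 - 14)/(-2 - 7) = -20/(-9) = -20*(-1/9) = 20/9)
Q(17) - 1*(-650) = 20/9 - 1*(-650) = 20/9 + 650 = 5870/9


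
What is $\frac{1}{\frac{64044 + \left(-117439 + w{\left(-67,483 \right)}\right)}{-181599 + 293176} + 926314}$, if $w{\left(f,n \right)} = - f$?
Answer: $\frac{111577}{103355283850} \approx 1.0795 \cdot 10^{-6}$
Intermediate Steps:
$\frac{1}{\frac{64044 + \left(-117439 + w{\left(-67,483 \right)}\right)}{-181599 + 293176} + 926314} = \frac{1}{\frac{64044 - 117372}{-181599 + 293176} + 926314} = \frac{1}{\frac{64044 + \left(-117439 + 67\right)}{111577} + 926314} = \frac{1}{\left(64044 - 117372\right) \frac{1}{111577} + 926314} = \frac{1}{\left(-53328\right) \frac{1}{111577} + 926314} = \frac{1}{- \frac{53328}{111577} + 926314} = \frac{1}{\frac{103355283850}{111577}} = \frac{111577}{103355283850}$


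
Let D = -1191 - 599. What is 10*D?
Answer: -17900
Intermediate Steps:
D = -1790
10*D = 10*(-1790) = -17900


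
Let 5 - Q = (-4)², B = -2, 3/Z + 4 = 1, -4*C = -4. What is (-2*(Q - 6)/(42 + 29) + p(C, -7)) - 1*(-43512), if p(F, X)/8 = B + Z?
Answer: 3087682/71 ≈ 43489.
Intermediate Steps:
C = 1 (C = -¼*(-4) = 1)
Z = -1 (Z = 3/(-4 + 1) = 3/(-3) = 3*(-⅓) = -1)
p(F, X) = -24 (p(F, X) = 8*(-2 - 1) = 8*(-3) = -24)
Q = -11 (Q = 5 - 1*(-4)² = 5 - 1*16 = 5 - 16 = -11)
(-2*(Q - 6)/(42 + 29) + p(C, -7)) - 1*(-43512) = (-2*(-11 - 6)/(42 + 29) - 24) - 1*(-43512) = (-(-34)/71 - 24) + 43512 = (-2*(-17/71) - 24) + 43512 = (34/71 - 24) + 43512 = -1670/71 + 43512 = 3087682/71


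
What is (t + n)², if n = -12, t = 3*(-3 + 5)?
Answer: 36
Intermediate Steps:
t = 6 (t = 3*2 = 6)
(t + n)² = (6 - 12)² = (-6)² = 36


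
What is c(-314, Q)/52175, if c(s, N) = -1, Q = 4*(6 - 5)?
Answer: -1/52175 ≈ -1.9166e-5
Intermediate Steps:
Q = 4 (Q = 4*1 = 4)
c(-314, Q)/52175 = -1/52175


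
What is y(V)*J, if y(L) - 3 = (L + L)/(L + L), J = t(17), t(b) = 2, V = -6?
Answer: 8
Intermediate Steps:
J = 2
y(L) = 4 (y(L) = 3 + (L + L)/(L + L) = 3 + (2*L)/((2*L)) = 3 + (2*L)*(1/(2*L)) = 3 + 1 = 4)
y(V)*J = 4*2 = 8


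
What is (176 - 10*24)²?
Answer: 4096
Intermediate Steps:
(176 - 10*24)² = (176 - 240)² = (-64)² = 4096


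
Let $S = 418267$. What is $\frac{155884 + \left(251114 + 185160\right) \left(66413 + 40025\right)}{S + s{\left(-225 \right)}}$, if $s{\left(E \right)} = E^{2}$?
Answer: $\frac{11609071974}{117223} \approx 99034.0$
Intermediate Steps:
$\frac{155884 + \left(251114 + 185160\right) \left(66413 + 40025\right)}{S + s{\left(-225 \right)}} = \frac{155884 + \left(251114 + 185160\right) \left(66413 + 40025\right)}{418267 + \left(-225\right)^{2}} = \frac{155884 + 436274 \cdot 106438}{418267 + 50625} = \frac{155884 + 46436132012}{468892} = 46436287896 \cdot \frac{1}{468892} = \frac{11609071974}{117223}$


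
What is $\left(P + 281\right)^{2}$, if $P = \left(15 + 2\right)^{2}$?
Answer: $324900$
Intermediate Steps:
$P = 289$ ($P = 17^{2} = 289$)
$\left(P + 281\right)^{2} = \left(289 + 281\right)^{2} = 570^{2} = 324900$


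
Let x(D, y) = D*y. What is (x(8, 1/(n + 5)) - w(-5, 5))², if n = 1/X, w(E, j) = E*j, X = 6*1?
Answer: 677329/961 ≈ 704.82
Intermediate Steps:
X = 6
n = ⅙ (n = 1/6 = ⅙ ≈ 0.16667)
(x(8, 1/(n + 5)) - w(-5, 5))² = (8/(⅙ + 5) - (-5)*5)² = (8/(31/6) - 1*(-25))² = (8*(6/31) + 25)² = (48/31 + 25)² = (823/31)² = 677329/961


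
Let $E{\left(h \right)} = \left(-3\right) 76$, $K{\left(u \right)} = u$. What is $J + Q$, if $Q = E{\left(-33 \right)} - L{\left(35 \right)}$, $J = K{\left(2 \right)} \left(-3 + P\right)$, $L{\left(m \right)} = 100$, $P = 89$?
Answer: $-156$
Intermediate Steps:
$E{\left(h \right)} = -228$
$J = 172$ ($J = 2 \left(-3 + 89\right) = 2 \cdot 86 = 172$)
$Q = -328$ ($Q = -228 - 100 = -328$)
$J + Q = 172 - 328 = -156$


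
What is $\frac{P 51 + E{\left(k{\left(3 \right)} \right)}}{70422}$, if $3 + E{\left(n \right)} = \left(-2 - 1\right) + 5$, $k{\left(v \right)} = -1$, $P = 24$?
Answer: $\frac{1223}{70422} \approx 0.017367$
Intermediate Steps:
$E{\left(n \right)} = -1$ ($E{\left(n \right)} = -3 + \left(\left(-2 - 1\right) + 5\right) = -3 + \left(-3 + 5\right) = -3 + 2 = -1$)
$\frac{P 51 + E{\left(k{\left(3 \right)} \right)}}{70422} = \frac{24 \cdot 51 - 1}{70422} = \left(1224 - 1\right) \frac{1}{70422} = 1223 \cdot \frac{1}{70422} = \frac{1223}{70422}$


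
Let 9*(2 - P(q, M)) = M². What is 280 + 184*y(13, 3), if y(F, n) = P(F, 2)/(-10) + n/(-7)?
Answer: 54344/315 ≈ 172.52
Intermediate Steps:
P(q, M) = 2 - M²/9
y(F, n) = -7/45 - n/7 (y(F, n) = (2 - ⅑*2²)/(-10) + n/(-7) = (2 - ⅑*4)*(-⅒) + n*(-⅐) = (2 - 4/9)*(-⅒) - n/7 = (14/9)*(-⅒) - n/7 = -7/45 - n/7)
280 + 184*y(13, 3) = 280 + 184*(-7/45 - ⅐*3) = 280 + 184*(-7/45 - 3/7) = 280 + 184*(-184/315) = 280 - 33856/315 = 54344/315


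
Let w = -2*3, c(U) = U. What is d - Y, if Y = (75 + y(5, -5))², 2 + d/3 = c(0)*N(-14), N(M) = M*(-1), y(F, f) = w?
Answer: -4767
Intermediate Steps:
w = -6
y(F, f) = -6
N(M) = -M
d = -6 (d = -6 + 3*(0*(-1*(-14))) = -6 + 3*(0*14) = -6 + 3*0 = -6 + 0 = -6)
Y = 4761 (Y = (75 - 6)² = 69² = 4761)
d - Y = -6 - 1*4761 = -6 - 4761 = -4767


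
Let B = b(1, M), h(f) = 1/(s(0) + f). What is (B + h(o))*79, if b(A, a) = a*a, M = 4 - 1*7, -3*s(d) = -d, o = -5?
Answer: 3476/5 ≈ 695.20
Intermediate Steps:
s(d) = d/3 (s(d) = -(-1)*d/3 = d/3)
M = -3 (M = 4 - 7 = -3)
h(f) = 1/f (h(f) = 1/((⅓)*0 + f) = 1/(0 + f) = 1/f)
b(A, a) = a²
B = 9 (B = (-3)² = 9)
(B + h(o))*79 = (9 + 1/(-5))*79 = (9 - ⅕)*79 = (44/5)*79 = 3476/5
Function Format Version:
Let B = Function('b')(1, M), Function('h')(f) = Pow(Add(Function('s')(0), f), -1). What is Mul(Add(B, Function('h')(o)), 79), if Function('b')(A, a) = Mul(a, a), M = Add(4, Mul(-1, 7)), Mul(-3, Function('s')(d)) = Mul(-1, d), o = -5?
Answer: Rational(3476, 5) ≈ 695.20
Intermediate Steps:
Function('s')(d) = Mul(Rational(1, 3), d) (Function('s')(d) = Mul(Rational(-1, 3), Mul(-1, d)) = Mul(Rational(1, 3), d))
M = -3 (M = Add(4, -7) = -3)
Function('h')(f) = Pow(f, -1) (Function('h')(f) = Pow(Add(Mul(Rational(1, 3), 0), f), -1) = Pow(Add(0, f), -1) = Pow(f, -1))
Function('b')(A, a) = Pow(a, 2)
B = 9 (B = Pow(-3, 2) = 9)
Mul(Add(B, Function('h')(o)), 79) = Mul(Add(9, Pow(-5, -1)), 79) = Mul(Add(9, Rational(-1, 5)), 79) = Mul(Rational(44, 5), 79) = Rational(3476, 5)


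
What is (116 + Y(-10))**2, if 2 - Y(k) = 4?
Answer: 12996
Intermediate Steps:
Y(k) = -2 (Y(k) = 2 - 1*4 = 2 - 4 = -2)
(116 + Y(-10))**2 = (116 - 2)**2 = 114**2 = 12996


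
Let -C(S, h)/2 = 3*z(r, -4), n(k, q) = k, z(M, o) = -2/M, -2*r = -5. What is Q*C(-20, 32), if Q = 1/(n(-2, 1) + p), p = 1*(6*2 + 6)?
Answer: 3/10 ≈ 0.30000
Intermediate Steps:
r = 5/2 (r = -½*(-5) = 5/2 ≈ 2.5000)
p = 18 (p = 1*(12 + 6) = 1*18 = 18)
Q = 1/16 (Q = 1/(-2 + 18) = 1/16 ≈ 0.062500)
C(S, h) = 24/5 (C(S, h) = -6*(-2/5/2) = -6*(-2*⅖) = -6*(-4)/5 = -2*(-12/5) = 24/5)
Q*C(-20, 32) = (1/16)*(24/5) = 3/10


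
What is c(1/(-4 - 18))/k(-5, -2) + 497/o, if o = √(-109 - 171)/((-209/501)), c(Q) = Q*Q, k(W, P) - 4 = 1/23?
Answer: 23/45012 + 14839*I*√70/10020 ≈ 0.00051097 + 12.39*I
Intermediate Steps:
k(W, P) = 93/23 (k(W, P) = 4 + 1/23 = 93/23)
c(Q) = Q²
o = -1002*I*√70/209 (o = √(-280)/((-209*1/501)) = (2*I*√70)/(-209/501) = (2*I*√70)*(-501/209) = -1002*I*√70/209 ≈ -40.112*I)
c(1/(-4 - 18))/k(-5, -2) + 497/o = (1/(-4 - 18))²/(93/23) + 497/((-1002*I*√70/209)) = (1/(-22))²*(23/93) + 497*(209*I*√70/70140) = (-1/22)²*(23/93) + 14839*I*√70/10020 = (1/484)*(23/93) + 14839*I*√70/10020 = 23/45012 + 14839*I*√70/10020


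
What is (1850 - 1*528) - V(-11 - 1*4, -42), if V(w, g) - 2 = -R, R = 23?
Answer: 1343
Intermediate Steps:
V(w, g) = -21 (V(w, g) = 2 - 1*23 = 2 - 23 = -21)
(1850 - 1*528) - V(-11 - 1*4, -42) = (1850 - 1*528) - 1*(-21) = (1850 - 528) + 21 = 1322 + 21 = 1343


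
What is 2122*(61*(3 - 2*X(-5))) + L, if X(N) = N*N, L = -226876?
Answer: -6310650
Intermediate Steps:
X(N) = N**2
2122*(61*(3 - 2*X(-5))) + L = 2122*(61*(3 - 2*(-5)**2)) - 226876 = 2122*(61*(3 - 2*25)) - 226876 = 2122*(61*(3 - 50)) - 226876 = 2122*(61*(-47)) - 226876 = 2122*(-2867) - 226876 = -6083774 - 226876 = -6310650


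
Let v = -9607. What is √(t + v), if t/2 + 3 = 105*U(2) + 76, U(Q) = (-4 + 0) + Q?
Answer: I*√9881 ≈ 99.403*I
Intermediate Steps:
U(Q) = -4 + Q
t = -274 (t = -6 + 2*(105*(-4 + 2) + 76) = -6 + 2*(105*(-2) + 76) = -6 + 2*(-210 + 76) = -6 + 2*(-134) = -6 - 268 = -274)
√(t + v) = √(-274 - 9607) = √(-9881) = I*√9881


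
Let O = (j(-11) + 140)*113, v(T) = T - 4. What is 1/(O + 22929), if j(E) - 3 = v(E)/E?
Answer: 11/431663 ≈ 2.5483e-5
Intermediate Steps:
v(T) = -4 + T
j(E) = 3 + (-4 + E)/E
O = 179444/11 (O = ((4 - 4/(-11)) + 140)*113 = ((4 - 4*(-1/11)) + 140)*113 = ((4 + 4/11) + 140)*113 = (48/11 + 140)*113 = (1588/11)*113 = 179444/11 ≈ 16313.)
1/(O + 22929) = 1/(179444/11 + 22929) = 1/(431663/11) = 11/431663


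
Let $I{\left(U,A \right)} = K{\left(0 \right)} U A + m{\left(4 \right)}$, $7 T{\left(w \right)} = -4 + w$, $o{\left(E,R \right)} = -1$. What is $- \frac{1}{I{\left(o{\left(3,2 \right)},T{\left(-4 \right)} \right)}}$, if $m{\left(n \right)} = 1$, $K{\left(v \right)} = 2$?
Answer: $- \frac{7}{23} \approx -0.30435$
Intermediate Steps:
$T{\left(w \right)} = - \frac{4}{7} + \frac{w}{7}$ ($T{\left(w \right)} = \frac{-4 + w}{7} = - \frac{4}{7} + \frac{w}{7}$)
$I{\left(U,A \right)} = 1 + 2 A U$ ($I{\left(U,A \right)} = 2 U A + 1 = 2 A U + 1 = 1 + 2 A U$)
$- \frac{1}{I{\left(o{\left(3,2 \right)},T{\left(-4 \right)} \right)}} = - \frac{1}{1 + 2 \left(- \frac{4}{7} + \frac{1}{7} \left(-4\right)\right) \left(-1\right)} = - \frac{1}{1 + 2 \left(- \frac{4}{7} - \frac{4}{7}\right) \left(-1\right)} = - \frac{1}{1 + 2 \left(- \frac{8}{7}\right) \left(-1\right)} = - \frac{1}{1 + \frac{16}{7}} = - \frac{1}{\frac{23}{7}} = \left(-1\right) \frac{7}{23} = - \frac{7}{23}$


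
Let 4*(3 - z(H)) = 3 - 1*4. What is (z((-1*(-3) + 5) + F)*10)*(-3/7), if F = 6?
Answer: -195/14 ≈ -13.929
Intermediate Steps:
z(H) = 13/4 (z(H) = 3 - (3 - 1*4)/4 = 3 - (3 - 4)/4 = 3 - ¼*(-1) = 3 + ¼ = 13/4)
(z((-1*(-3) + 5) + F)*10)*(-3/7) = ((13/4)*10)*(-3/7) = 65*(-3*⅐)/2 = (65/2)*(-3/7) = -195/14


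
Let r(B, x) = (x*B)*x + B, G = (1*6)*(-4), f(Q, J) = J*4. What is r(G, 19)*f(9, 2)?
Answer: -69504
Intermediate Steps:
f(Q, J) = 4*J
G = -24 (G = 6*(-4) = -24)
r(B, x) = B + B*x² (r(B, x) = (B*x)*x + B = B*x² + B = B + B*x²)
r(G, 19)*f(9, 2) = (-24*(1 + 19²))*(4*2) = -24*(1 + 361)*8 = -24*362*8 = -8688*8 = -69504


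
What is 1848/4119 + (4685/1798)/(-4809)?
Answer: 5319862007/11871757086 ≈ 0.44811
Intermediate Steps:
1848/4119 + (4685/1798)/(-4809) = 1848*(1/4119) + (4685*(1/1798))*(-1/4809) = 616/1373 + (4685/1798)*(-1/4809) = 616/1373 - 4685/8646582 = 5319862007/11871757086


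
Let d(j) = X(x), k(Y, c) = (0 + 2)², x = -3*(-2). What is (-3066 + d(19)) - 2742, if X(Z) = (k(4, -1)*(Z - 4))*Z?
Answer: -5760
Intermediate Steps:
x = 6
k(Y, c) = 4 (k(Y, c) = 2² = 4)
X(Z) = Z*(-16 + 4*Z) (X(Z) = (4*(Z - 4))*Z = (4*(-4 + Z))*Z = (-16 + 4*Z)*Z = Z*(-16 + 4*Z))
d(j) = 48 (d(j) = 4*6*(-4 + 6) = 4*6*2 = 48)
(-3066 + d(19)) - 2742 = (-3066 + 48) - 2742 = -3018 - 2742 = -5760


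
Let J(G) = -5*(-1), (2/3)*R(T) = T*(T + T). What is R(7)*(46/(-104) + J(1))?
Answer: 34839/52 ≈ 669.98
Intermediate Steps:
R(T) = 3*T**2 (R(T) = 3*(T*(T + T))/2 = 3*(T*(2*T))/2 = 3*(2*T**2)/2 = 3*T**2)
J(G) = 5
R(7)*(46/(-104) + J(1)) = (3*7**2)*(46/(-104) + 5) = (3*49)*(46*(-1/104) + 5) = 147*(-23/52 + 5) = 147*(237/52) = 34839/52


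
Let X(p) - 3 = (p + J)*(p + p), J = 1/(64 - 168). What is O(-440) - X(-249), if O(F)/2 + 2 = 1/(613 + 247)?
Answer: -1386474129/11180 ≈ -1.2401e+5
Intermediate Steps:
O(F) = -1719/430 (O(F) = -4 + 2/(613 + 247) = -4 + 2/860 = -4 + 2*(1/860) = -4 + 1/430 = -1719/430)
J = -1/104 (J = 1/(-104) = -1/104 ≈ -0.0096154)
X(p) = 3 + 2*p*(-1/104 + p) (X(p) = 3 + (p - 1/104)*(p + p) = 3 + (-1/104 + p)*(2*p) = 3 + 2*p*(-1/104 + p))
O(-440) - X(-249) = -1719/430 - (3 + 2*(-249)² - 1/52*(-249)) = -1719/430 - (3 + 2*62001 + 249/52) = -1719/430 - (3 + 124002 + 249/52) = -1719/430 - 1*6448509/52 = -1719/430 - 6448509/52 = -1386474129/11180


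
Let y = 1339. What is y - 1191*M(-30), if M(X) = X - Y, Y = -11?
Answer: 23968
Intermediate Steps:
M(X) = 11 + X (M(X) = X - 1*(-11) = X + 11 = 11 + X)
y - 1191*M(-30) = 1339 - 1191*(11 - 30) = 1339 - 1191*(-19) = 1339 + 22629 = 23968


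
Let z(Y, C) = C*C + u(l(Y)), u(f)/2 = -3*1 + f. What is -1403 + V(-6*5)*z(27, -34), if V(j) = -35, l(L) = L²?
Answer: -92683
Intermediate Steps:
u(f) = -6 + 2*f (u(f) = 2*(-3*1 + f) = 2*(-3 + f) = -6 + 2*f)
z(Y, C) = -6 + C² + 2*Y² (z(Y, C) = C*C + (-6 + 2*Y²) = C² + (-6 + 2*Y²) = -6 + C² + 2*Y²)
-1403 + V(-6*5)*z(27, -34) = -1403 - 35*(-6 + (-34)² + 2*27²) = -1403 - 35*(-6 + 1156 + 2*729) = -1403 - 35*(-6 + 1156 + 1458) = -1403 - 35*2608 = -1403 - 91280 = -92683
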